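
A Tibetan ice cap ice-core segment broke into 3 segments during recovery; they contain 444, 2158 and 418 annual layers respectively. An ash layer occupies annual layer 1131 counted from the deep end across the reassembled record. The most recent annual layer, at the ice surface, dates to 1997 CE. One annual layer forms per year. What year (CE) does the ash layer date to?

Total annual layers = 444 + 2158 + 418 = 3020.
3020 − 1131 = 1889 annual layers lie beyond the ash layer toward the ice surface.
Counting back 1889 years from 1997 CE places the ash layer in 1997 − 1889 = 108 CE.

108 CE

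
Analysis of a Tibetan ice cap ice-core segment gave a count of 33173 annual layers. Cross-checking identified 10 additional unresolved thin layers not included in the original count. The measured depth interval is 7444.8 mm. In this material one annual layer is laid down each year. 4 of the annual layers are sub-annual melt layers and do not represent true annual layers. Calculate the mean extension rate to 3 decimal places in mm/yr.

0.224 mm/yr

True annual layer count = 33173 − 4 + 10 = 33179.
Mean rate = 7444.8 mm / 33179 years ≈ 0.224 mm/yr.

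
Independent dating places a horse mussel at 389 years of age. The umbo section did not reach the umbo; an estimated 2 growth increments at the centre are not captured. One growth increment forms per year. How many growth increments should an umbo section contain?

387 growth increments

One growth increment per year gives 389 growth increments over 389 years.
Less the 2 uncaptured growth increments: 389 − 2 = 387.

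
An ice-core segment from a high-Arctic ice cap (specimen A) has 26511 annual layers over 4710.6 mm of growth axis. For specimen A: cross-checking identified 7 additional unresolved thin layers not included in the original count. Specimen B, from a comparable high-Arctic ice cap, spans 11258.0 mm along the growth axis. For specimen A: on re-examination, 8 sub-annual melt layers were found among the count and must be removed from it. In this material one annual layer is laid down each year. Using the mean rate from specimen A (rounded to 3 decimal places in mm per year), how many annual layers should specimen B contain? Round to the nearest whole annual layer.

Specimen A: correcting the raw count gives 26511 − 8 + 7 = 26510 true annual layers.
A: 4710.6 mm over 26510 years gives 4710.6 / 26510 ≈ 0.178 mm per year.
Specimen B: 11258.0 mm / 0.178 mm per year = 63247.19 years ≈ 63247 annual layers.

63247 annual layers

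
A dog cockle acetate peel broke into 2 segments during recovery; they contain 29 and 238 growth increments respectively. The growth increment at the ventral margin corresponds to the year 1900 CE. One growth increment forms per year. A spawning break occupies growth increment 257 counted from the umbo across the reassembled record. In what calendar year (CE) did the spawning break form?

Total growth increments = 29 + 238 = 267.
Between growth increment 257 and the ventral margin there are 267 − 257 = 10 growth increments.
1900 − 10 = 1890 CE.

1890 CE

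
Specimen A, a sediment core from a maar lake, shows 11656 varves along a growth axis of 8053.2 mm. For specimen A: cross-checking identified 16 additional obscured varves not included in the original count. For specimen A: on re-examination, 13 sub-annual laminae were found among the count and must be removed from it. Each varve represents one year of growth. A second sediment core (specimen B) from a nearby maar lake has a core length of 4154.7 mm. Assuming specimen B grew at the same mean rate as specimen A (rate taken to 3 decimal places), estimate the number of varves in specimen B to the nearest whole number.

Specimen A: after corrections the count is 11656 − 13 + 16 = 11659 varves.
A: Mean rate = 8053.2 mm / 11659 years ≈ 0.691 mm per year.
Specimen B: 4154.7 mm / 0.691 mm per year = 6012.59 years ≈ 6013 varves.

6013 varves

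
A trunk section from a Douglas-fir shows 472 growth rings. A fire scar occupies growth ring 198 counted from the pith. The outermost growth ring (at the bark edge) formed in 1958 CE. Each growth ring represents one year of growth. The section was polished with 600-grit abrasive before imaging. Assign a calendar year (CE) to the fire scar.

1684 CE

472 − 198 = 274 growth rings lie beyond the fire scar toward the bark edge.
The growth ring at the bark edge is 1958 CE, so the fire scar dates to 1958 − 274 = 1684 CE.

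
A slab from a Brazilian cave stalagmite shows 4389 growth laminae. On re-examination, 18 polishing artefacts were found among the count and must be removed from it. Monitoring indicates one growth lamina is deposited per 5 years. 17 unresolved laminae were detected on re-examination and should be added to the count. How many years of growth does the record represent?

After corrections the count is 4389 − 18 + 17 = 4388 growth laminae.
4388 growth laminae at 5 years each span 4388 × 5 = 21940 years.

21940 years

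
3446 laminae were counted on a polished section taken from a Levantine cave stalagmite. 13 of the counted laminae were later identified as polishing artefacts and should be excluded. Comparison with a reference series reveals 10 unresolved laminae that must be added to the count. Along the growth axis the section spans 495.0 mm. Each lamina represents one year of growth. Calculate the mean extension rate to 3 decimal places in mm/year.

0.144 mm/year

True lamina count = 3446 − 13 + 10 = 3443.
Extension rate ≈ 495.0 / 3443 = 0.144 mm/year.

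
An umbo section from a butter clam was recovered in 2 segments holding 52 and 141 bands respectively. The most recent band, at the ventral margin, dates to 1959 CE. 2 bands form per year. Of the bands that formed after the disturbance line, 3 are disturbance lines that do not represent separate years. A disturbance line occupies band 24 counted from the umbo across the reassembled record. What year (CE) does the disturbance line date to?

1876 CE

Total bands = 52 + 141 = 193.
The disturbance line sits at band 24 from the umbo, so 193 − 24 = 169 bands formed after it.
Excluding 3 false bands: 169 − 3 = 166.
166 bands at 2 per year is 166 / 2 = 83 years.
The band at the ventral margin is 1959 CE, so the disturbance line dates to 1959 − 83 = 1876 CE.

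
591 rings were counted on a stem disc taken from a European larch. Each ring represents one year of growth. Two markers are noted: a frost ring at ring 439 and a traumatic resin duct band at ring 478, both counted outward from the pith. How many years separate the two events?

39 years

The two markers are separated by 478 − 439 = 39 rings.
One ring per year makes the interval 39 years.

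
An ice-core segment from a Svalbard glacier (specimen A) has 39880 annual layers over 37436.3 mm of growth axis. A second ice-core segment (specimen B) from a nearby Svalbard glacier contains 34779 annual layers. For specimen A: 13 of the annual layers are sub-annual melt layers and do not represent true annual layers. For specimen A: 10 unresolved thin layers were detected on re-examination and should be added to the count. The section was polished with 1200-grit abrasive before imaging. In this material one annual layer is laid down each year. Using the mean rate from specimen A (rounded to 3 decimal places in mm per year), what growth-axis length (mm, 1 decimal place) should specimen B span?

32657.5 mm

Specimen A: correcting the raw count gives 39880 − 13 + 10 = 39877 true annual layers.
A: Extension rate ≈ 37436.3 / 39877 = 0.939 mm/yr.
Length of B = 0.939 × 34779 = 32657.5 mm.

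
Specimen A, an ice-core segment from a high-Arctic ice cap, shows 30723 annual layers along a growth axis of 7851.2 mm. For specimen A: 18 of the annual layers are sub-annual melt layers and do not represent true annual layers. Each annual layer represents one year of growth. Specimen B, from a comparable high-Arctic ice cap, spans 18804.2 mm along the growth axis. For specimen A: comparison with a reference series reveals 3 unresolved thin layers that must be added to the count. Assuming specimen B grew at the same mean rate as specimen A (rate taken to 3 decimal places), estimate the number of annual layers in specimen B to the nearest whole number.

Specimen A: true annual layer count = 30723 − 18 + 3 = 30708.
A: Extension rate ≈ 7851.2 / 30708 = 0.256 mm per year.
For B, 18804.2 / 0.256 = 73453.91 years ≈ 73454 annual layers.

73454 annual layers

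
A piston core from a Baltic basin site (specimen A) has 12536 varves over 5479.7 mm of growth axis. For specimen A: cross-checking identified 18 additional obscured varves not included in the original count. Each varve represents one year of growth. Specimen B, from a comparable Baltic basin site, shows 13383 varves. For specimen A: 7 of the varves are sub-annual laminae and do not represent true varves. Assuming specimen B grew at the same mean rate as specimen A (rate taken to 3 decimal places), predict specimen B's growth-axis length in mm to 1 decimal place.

Specimen A: after corrections the count is 12536 − 7 + 18 = 12547 varves.
A: Mean rate = 5479.7 mm / 12547 years ≈ 0.437 mm per year.
Length of B = 0.437 × 13383 = 5848.4 mm.

5848.4 mm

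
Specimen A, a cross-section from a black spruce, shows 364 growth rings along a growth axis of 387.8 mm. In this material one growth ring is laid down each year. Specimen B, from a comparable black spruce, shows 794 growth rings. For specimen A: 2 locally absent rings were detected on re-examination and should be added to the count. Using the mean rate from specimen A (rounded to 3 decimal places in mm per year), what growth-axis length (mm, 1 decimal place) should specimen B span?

841.6 mm

Specimen A: true growth ring count = 364 + 2 = 366.
A: 387.8 mm over 366 years gives 387.8 / 366 ≈ 1.060 mm/yr.
For B, 1.060 mm/year × 794 years = 841.6 mm.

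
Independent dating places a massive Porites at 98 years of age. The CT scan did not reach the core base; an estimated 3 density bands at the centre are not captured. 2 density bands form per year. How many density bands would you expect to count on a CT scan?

193 density bands

98 years at 2 density bands per year gives 98 × 2 = 196 density bands.
Subtracting the 3 density bands not captured gives 196 − 3 = 193 density bands in the record.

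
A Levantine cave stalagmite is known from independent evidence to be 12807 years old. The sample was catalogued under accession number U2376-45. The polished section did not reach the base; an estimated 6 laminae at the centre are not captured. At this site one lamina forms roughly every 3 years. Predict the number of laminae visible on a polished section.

Expected laminae: 12807 / 3 = 4269.
Less the 6 uncaptured laminae: 4269 − 6 = 4263.

4263 laminae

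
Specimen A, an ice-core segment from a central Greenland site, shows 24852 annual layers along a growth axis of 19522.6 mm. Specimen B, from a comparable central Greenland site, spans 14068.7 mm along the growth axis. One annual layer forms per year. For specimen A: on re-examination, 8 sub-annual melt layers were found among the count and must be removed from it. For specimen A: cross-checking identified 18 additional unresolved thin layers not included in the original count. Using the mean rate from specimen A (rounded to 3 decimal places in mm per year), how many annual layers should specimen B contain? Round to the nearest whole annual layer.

Specimen A: adjusted count: 24852 − 8 + 18 = 24862 annual layers.
A: 19522.6 mm over 24862 years gives 19522.6 / 24862 ≈ 0.785 mm per year.
B spans 14068.7 / 0.785 = 17921.91 years ≈ 17922 annual layers.

17922 annual layers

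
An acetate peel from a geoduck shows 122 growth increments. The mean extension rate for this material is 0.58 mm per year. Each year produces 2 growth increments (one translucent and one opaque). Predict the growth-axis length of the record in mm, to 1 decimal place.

35.4 mm

With 2 growth increments per year, 122 / 2 = 61 years.
61 years at 0.58 mm/year gives 0.58 × 61 = 35.4 mm.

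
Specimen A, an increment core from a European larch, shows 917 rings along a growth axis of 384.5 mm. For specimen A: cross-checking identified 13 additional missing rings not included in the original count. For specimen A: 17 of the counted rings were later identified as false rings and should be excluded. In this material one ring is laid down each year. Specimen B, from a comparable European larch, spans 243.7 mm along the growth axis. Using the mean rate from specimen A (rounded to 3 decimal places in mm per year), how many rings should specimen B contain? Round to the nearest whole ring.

Specimen A: adjusted count: 917 − 17 + 13 = 913 rings.
A: Extension rate ≈ 384.5 / 913 = 0.421 mm/year.
B spans 243.7 / 0.421 = 578.86 years ≈ 579 rings.

579 rings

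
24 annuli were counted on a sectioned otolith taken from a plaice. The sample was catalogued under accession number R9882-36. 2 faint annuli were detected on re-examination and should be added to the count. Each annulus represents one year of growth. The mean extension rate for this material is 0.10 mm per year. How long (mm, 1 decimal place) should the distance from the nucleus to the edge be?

2.6 mm

True annulus count = 24 + 2 = 26.
Length ≈ 0.10 × 26 = 2.6 mm.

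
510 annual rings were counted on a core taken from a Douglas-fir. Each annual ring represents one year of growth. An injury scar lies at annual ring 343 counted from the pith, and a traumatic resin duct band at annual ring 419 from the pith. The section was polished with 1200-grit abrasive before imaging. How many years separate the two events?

76 years

Separation: 419 − 343 = 76 annual rings.
One annual ring per year makes the interval 76 years.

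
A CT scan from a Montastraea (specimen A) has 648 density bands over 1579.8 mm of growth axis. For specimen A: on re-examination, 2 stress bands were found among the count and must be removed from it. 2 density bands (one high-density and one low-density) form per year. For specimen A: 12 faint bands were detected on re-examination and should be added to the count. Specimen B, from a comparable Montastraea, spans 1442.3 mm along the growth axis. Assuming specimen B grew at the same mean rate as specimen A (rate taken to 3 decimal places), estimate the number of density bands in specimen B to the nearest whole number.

601 density bands

Specimen A: true density band count = 648 − 2 + 12 = 658.
Specimen A: with 2 density bands per year, 658 / 2 = 329 years.
A: Mean rate = 1579.8 mm / 329 years ≈ 4.802 mm/year.
For B, 1442.3 / 4.802 = 300.35 years; at 2 density bands per year that is 300.35 × 2 ≈ 601 density bands.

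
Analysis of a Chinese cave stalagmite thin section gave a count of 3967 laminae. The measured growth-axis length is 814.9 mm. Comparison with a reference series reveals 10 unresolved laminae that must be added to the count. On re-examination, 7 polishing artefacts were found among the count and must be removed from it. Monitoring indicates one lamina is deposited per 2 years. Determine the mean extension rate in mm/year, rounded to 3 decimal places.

Adjusted count: 3967 − 7 + 10 = 3970 laminae.
Multiplying by 2 years per lamina: 3970 × 2 = 7940 years.
Extension rate ≈ 814.9 / 7940 = 0.103 mm/year.

0.103 mm/year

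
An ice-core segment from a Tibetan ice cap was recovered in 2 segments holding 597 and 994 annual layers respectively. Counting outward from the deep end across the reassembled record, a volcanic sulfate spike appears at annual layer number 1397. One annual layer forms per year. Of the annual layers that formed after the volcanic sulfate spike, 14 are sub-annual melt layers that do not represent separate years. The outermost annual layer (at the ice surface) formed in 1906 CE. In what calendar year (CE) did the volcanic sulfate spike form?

Total annual layers = 597 + 994 = 1591.
1591 − 1397 = 194 annual layers lie beyond the volcanic sulfate spike toward the ice surface.
Excluding 14 false annual layers: 194 − 14 = 180.
Counting back 180 years from 1906 CE places the volcanic sulfate spike in 1906 − 180 = 1726 CE.

1726 CE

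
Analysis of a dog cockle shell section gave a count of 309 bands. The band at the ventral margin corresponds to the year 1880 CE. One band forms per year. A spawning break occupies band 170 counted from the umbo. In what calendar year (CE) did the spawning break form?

The spawning break sits at band 170 from the umbo, so 309 − 170 = 139 bands formed after it.
The band at the ventral margin is 1880 CE, so the spawning break dates to 1880 − 139 = 1741 CE.

1741 CE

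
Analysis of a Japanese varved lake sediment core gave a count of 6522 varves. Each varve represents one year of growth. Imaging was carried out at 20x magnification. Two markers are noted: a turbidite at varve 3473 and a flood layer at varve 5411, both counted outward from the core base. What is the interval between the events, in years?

5411 − 3473 = 1938 varves lie between the two events.
That is 1938 years at one varve per year.

1938 yr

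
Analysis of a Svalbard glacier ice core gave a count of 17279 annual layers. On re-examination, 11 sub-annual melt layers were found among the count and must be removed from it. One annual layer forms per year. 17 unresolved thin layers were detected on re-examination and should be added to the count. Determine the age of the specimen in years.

Correcting the raw count gives 17279 − 11 + 17 = 17285 true annual layers.
One annual layer per year makes the duration 17285 years.

17285 years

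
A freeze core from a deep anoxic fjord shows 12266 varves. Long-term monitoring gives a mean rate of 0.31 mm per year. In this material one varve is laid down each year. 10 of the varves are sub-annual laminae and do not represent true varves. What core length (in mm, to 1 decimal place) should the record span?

3799.4 mm

Correcting the raw count gives 12266 − 10 = 12256 true varves.
Predicted length = 0.31 mm/year × 12256 years = 3799.4 mm.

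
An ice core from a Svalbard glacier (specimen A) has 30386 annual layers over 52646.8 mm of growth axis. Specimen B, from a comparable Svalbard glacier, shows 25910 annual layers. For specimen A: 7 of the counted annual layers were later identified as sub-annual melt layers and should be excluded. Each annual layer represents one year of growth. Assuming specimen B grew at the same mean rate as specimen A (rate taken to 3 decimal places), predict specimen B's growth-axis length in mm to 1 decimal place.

44902.0 mm

Specimen A: correcting the raw count gives 30386 − 7 = 30379 true annual layers.
A: Extension rate ≈ 52646.8 / 30379 = 1.733 mm/yr.
For B, 1.733 mm/year × 25910 years = 44902.0 mm.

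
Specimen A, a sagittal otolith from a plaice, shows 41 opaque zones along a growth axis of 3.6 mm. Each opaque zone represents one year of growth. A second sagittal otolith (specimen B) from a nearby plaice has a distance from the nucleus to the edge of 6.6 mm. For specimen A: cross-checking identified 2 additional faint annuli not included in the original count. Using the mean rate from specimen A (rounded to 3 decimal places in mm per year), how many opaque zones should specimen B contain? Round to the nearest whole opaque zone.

Specimen A: adjusted count: 41 + 2 = 43 opaque zones.
A: Mean rate = 3.6 mm / 43 years ≈ 0.084 mm/year.
For B, 6.6 / 0.084 = 78.57 years ≈ 79 opaque zones.

79 opaque zones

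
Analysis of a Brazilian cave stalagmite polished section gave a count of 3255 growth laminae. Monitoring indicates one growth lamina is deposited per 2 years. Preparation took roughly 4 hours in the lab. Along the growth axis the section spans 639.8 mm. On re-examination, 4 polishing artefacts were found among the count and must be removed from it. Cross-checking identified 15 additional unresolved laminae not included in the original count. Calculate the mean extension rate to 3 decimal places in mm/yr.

0.098 mm/yr

True growth lamina count = 3255 − 4 + 15 = 3266.
3266 growth laminae at 2 years each span 3266 × 2 = 6532 years.
Extension rate ≈ 639.8 / 6532 = 0.098 mm/yr.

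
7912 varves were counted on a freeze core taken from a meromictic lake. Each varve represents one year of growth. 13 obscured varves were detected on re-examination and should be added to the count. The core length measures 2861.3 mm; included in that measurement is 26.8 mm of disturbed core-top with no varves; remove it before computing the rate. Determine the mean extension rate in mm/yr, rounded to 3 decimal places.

Adjusted count: 7912 + 13 = 7925 varves.
Removing the 26.8 mm offcut leaves 2861.3 − 26.8 = 2834.5 mm.
2834.5 mm over 7925 years gives 2834.5 / 7925 ≈ 0.358 mm/yr.

0.358 mm/yr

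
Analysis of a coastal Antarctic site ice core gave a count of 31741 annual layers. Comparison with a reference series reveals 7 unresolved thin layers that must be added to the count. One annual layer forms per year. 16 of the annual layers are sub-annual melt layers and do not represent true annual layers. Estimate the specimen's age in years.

After corrections the count is 31741 − 16 + 7 = 31732 annual layers.
At one annual layer per year, that is 31732 years.

31732 years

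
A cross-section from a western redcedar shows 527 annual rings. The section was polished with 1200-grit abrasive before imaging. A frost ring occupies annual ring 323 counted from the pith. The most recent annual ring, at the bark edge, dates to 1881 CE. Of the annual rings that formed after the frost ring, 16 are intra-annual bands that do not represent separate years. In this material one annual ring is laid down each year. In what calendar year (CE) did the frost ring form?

1693 CE

527 − 323 = 204 annual rings lie beyond the frost ring toward the bark edge.
Removing the 16 false annual rings leaves 204 − 16 = 188 true annual rings beyond the frost ring.
Counting back 188 years from 1881 CE places the frost ring in 1881 − 188 = 1693 CE.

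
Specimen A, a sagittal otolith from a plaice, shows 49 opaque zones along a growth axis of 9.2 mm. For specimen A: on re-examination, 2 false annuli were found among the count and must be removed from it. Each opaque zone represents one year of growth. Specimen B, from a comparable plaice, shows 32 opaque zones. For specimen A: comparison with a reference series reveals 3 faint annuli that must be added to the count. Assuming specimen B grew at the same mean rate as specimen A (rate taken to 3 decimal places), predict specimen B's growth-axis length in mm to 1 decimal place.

Specimen A: adjusted count: 49 − 2 + 3 = 50 opaque zones.
A: 9.2 mm over 50 years gives 9.2 / 50 ≈ 0.184 mm/year.
B's length ≈ 0.184 × 32 = 5.9 mm.

5.9 mm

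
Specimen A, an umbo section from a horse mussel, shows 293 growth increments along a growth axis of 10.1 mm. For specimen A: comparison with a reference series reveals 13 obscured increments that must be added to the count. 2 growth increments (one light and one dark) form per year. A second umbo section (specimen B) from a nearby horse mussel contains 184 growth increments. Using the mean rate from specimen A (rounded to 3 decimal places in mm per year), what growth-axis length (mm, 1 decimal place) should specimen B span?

Specimen A: true growth increment count = 293 + 13 = 306.
Specimen A: with 2 growth increments per year, 306 / 2 = 153 years.
A: Extension rate ≈ 10.1 / 153 = 0.066 mm/yr.
Specimen B: 184 growth increments at 2 per year is 184 / 2 = 92 years. Length of B = 0.066 × 92 = 6.1 mm.

6.1 mm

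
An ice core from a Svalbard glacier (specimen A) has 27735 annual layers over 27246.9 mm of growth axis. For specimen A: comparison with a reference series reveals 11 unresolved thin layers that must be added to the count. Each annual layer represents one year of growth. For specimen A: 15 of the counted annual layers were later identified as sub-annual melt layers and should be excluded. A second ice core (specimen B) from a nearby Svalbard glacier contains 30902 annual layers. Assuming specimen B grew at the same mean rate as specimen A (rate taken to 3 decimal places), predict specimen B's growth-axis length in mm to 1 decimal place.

30376.7 mm

Specimen A: after corrections the count is 27735 − 15 + 11 = 27731 annual layers.
A: 27246.9 mm over 27731 years gives 27246.9 / 27731 ≈ 0.983 mm per year.
Length of B = 0.983 × 30902 = 30376.7 mm.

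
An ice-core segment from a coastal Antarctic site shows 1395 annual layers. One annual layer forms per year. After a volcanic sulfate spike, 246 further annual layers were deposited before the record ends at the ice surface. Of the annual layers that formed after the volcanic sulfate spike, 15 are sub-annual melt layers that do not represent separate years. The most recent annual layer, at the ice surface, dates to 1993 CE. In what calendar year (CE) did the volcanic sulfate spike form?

246 annual layers formed after the volcanic sulfate spike.
246 − 15 false = 231 true annual layers after the volcanic sulfate spike.
1993 − 231 = 1762 CE.

1762 CE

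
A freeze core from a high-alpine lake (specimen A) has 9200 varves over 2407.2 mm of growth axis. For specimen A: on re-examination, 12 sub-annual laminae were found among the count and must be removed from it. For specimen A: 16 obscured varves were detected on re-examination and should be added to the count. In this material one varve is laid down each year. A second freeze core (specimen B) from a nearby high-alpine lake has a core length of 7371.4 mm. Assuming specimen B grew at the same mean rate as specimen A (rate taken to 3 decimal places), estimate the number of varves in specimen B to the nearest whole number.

28135 varves

Specimen A: adjusted count: 9200 − 12 + 16 = 9204 varves.
A: Extension rate ≈ 2407.2 / 9204 = 0.262 mm/year.
For B, 7371.4 / 0.262 = 28135.11 years ≈ 28135 varves.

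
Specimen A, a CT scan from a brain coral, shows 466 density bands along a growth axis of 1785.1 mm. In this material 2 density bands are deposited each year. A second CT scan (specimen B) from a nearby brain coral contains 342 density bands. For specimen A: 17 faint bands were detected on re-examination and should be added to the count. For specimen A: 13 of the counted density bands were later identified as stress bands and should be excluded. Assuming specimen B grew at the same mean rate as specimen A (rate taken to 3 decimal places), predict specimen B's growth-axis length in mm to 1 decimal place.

Specimen A: after corrections the count is 466 − 13 + 17 = 470 density bands.
Specimen A: 470 density bands at 2 per year is 470 / 2 = 235 years.
A: 1785.1 mm over 235 years gives 1785.1 / 235 ≈ 7.596 mm/year.
Specimen B: dividing by 2 density bands per year: 342 / 2 = 171 years. B's length ≈ 7.596 × 171 = 1298.9 mm.

1298.9 mm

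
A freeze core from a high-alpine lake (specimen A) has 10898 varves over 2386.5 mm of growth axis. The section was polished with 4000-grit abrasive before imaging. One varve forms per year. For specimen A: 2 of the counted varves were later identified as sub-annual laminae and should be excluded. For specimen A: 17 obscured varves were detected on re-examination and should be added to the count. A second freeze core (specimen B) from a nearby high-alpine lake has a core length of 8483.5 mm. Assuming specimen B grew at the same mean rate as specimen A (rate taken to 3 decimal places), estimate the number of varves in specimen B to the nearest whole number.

38737 varves

Specimen A: correcting the raw count gives 10898 − 2 + 17 = 10913 true varves.
A: 2386.5 mm over 10913 years gives 2386.5 / 10913 ≈ 0.219 mm per year.
For B, 8483.5 / 0.219 = 38737.44 years ≈ 38737 varves.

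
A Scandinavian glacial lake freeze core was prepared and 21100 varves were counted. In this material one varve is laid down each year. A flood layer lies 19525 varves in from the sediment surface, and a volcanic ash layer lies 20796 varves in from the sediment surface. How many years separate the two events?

20796 − 19525 = 1271 varves lie between the two events.
At one varve per year, 1271 years elapsed between them.

1271 yr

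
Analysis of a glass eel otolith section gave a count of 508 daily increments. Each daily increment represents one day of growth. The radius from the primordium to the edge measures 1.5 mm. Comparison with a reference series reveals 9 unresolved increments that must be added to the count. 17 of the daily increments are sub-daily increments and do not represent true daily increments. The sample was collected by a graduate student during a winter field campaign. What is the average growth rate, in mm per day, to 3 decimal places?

True daily increment count = 508 − 17 + 9 = 500.
1.5 mm over 500 days gives 1.5 / 500 ≈ 0.003 mm per day.

0.003 mm per day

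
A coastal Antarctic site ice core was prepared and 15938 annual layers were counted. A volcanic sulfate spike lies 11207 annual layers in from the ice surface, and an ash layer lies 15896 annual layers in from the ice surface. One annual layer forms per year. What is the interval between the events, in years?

4689 years

Separation: 15896 − 11207 = 4689 annual layers.
That is 4689 years at one annual layer per year.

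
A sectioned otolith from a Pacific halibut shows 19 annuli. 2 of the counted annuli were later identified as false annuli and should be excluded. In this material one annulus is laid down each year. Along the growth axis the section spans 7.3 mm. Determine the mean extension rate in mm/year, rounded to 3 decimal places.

0.429 mm/year

Correcting the raw count gives 19 − 2 = 17 true annuli.
Mean rate = 7.3 mm / 17 years ≈ 0.429 mm/year.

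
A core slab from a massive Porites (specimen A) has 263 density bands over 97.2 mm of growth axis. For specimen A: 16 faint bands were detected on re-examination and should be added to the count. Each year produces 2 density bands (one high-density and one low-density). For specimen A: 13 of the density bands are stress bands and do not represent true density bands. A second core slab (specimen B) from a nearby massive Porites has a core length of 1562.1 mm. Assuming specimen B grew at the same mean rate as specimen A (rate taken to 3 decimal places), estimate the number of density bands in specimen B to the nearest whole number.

Specimen A: true density band count = 263 − 13 + 16 = 266.
Specimen A: 266 density bands at 2 per year is 266 / 2 = 133 years.
A: 97.2 mm over 133 years gives 97.2 / 133 ≈ 0.731 mm/year.
Specimen B: 1562.1 mm / 0.731 mm per year = 2136.94 years; at 2 density bands per year that is 2136.94 × 2 ≈ 4274 density bands.

4274 density bands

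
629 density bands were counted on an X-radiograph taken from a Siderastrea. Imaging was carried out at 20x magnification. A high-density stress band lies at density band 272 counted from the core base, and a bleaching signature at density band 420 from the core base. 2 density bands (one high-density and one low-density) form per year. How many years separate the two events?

Separation: 420 − 272 = 148 density bands.
148 density bands at 2 per year is 148 / 2 = 74 years.

74 years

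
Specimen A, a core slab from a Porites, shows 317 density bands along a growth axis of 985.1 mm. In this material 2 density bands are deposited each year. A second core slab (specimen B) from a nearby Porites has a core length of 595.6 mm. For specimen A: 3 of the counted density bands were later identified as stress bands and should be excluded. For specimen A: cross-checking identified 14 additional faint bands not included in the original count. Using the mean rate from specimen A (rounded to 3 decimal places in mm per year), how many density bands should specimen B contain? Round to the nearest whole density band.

Specimen A: correcting the raw count gives 317 − 3 + 14 = 328 true density bands.
Specimen A: 328 density bands at 2 per year is 328 / 2 = 164 years.
A: 985.1 mm over 164 years gives 985.1 / 164 ≈ 6.007 mm/yr.
Specimen B: 595.6 mm / 6.007 mm per year = 99.15 years; at 2 density bands per year that is 99.15 × 2 ≈ 198 density bands.

198 density bands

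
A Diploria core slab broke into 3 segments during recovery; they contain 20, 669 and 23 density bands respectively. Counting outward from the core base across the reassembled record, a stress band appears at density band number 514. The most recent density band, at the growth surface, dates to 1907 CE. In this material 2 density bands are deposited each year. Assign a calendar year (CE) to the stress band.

1808 CE

Total density bands = 20 + 669 + 23 = 712.
712 − 514 = 198 density bands lie beyond the stress band toward the growth surface.
198 density bands at 2 per year is 198 / 2 = 99 years.
Counting back 99 years from 1907 CE places the stress band in 1907 − 99 = 1808 CE.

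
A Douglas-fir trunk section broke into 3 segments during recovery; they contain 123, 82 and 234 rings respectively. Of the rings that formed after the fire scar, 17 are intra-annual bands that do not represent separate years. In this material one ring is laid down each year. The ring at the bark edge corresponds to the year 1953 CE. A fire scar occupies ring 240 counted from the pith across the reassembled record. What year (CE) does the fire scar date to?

1771 CE

Total rings = 123 + 82 + 234 = 439.
The fire scar sits at ring 240 from the pith, so 439 − 240 = 199 rings formed after it.
199 − 17 false = 182 true rings after the fire scar.
Counting back 182 years from 1953 CE places the fire scar in 1953 − 182 = 1771 CE.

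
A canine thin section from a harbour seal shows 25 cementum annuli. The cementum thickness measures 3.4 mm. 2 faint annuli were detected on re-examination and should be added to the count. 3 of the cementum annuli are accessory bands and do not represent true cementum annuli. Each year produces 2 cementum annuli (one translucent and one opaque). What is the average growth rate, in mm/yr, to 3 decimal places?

0.283 mm/yr

Adjusted count: 25 − 3 + 2 = 24 cementum annuli.
With 2 cementum annuli per year, 24 / 2 = 12 years.
Extension rate ≈ 3.4 / 12 = 0.283 mm/yr.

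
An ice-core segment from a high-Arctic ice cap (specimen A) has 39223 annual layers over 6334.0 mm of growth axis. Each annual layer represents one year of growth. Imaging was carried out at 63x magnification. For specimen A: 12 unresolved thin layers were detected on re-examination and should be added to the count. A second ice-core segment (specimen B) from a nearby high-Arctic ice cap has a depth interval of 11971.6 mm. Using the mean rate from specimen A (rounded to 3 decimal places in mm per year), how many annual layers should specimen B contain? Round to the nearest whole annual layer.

74358 annual layers

Specimen A: adjusted count: 39223 + 12 = 39235 annual layers.
A: 6334.0 mm over 39235 years gives 6334.0 / 39235 ≈ 0.161 mm/yr.
For B, 11971.6 / 0.161 = 74357.76 years ≈ 74358 annual layers.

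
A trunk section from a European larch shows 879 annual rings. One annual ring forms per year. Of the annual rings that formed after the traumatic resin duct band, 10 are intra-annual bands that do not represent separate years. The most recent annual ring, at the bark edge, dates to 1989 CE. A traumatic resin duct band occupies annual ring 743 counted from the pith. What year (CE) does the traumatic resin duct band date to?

The traumatic resin duct band sits at annual ring 743 from the pith, so 879 − 743 = 136 annual rings formed after it.
Excluding 10 false annual rings: 136 − 10 = 126.
Counting back 126 years from 1989 CE places the traumatic resin duct band in 1989 − 126 = 1863 CE.

1863 CE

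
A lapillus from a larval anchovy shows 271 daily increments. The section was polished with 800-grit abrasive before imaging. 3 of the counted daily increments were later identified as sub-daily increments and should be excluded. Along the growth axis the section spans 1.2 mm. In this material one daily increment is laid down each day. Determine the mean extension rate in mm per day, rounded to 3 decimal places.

True daily increment count = 271 − 3 = 268.
1.2 mm over 268 days gives 1.2 / 268 ≈ 0.004 mm per day.

0.004 mm per day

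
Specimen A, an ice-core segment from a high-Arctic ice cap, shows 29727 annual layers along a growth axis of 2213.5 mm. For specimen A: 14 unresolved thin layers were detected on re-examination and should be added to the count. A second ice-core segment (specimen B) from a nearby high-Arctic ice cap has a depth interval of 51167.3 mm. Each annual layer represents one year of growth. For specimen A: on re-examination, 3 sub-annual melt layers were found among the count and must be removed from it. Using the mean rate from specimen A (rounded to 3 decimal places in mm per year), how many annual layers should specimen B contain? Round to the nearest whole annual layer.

691450 annual layers

Specimen A: true annual layer count = 29727 − 3 + 14 = 29738.
A: Mean rate = 2213.5 mm / 29738 years ≈ 0.074 mm/year.
For B, 51167.3 / 0.074 = 691450.00 years ≈ 691450 annual layers.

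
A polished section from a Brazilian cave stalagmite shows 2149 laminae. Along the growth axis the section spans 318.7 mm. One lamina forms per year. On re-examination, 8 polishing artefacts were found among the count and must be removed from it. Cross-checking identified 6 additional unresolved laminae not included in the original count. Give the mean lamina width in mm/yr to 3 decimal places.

Adjusted count: 2149 − 8 + 6 = 2147 laminae.
318.7 mm over 2147 years gives 318.7 / 2147 ≈ 0.148 mm/yr.

0.148 mm/yr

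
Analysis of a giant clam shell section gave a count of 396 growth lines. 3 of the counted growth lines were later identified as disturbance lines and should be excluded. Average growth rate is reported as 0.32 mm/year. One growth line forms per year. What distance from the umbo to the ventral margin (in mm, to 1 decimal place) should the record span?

Correcting the raw count gives 396 − 3 = 393 true growth lines.
Predicted length = 0.32 mm/year × 393 years = 125.8 mm.

125.8 mm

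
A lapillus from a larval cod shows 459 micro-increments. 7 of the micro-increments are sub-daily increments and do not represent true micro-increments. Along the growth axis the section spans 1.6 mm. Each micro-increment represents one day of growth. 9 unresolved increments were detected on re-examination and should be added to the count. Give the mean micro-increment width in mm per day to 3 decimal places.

0.003 mm per day

True micro-increment count = 459 − 7 + 9 = 461.
Extension rate ≈ 1.6 / 461 = 0.003 mm per day.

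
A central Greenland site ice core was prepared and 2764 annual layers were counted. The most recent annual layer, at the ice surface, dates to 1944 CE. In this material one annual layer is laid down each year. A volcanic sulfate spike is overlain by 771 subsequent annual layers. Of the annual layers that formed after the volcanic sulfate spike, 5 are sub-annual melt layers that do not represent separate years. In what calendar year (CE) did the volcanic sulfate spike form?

1178 CE

771 annual layers post-date the volcanic sulfate spike.
771 − 5 false = 766 true annual layers after the volcanic sulfate spike.
Counting back 766 years from 1944 CE places the volcanic sulfate spike in 1944 − 766 = 1178 CE.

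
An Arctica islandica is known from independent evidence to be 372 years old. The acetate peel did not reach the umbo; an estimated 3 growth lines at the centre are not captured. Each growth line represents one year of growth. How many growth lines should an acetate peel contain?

369 growth lines

One growth line per year gives 372 growth lines over 372 years.
372 − 3 missed = 369 growth lines expected in the prepared section.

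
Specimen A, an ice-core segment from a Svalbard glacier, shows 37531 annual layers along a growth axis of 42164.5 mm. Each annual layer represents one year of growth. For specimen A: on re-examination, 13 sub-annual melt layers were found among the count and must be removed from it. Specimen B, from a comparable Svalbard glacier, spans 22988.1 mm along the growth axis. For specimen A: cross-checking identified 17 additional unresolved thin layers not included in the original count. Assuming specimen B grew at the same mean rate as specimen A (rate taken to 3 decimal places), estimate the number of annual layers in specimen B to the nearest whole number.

20470 annual layers

Specimen A: correcting the raw count gives 37531 − 13 + 17 = 37535 true annual layers.
A: Extension rate ≈ 42164.5 / 37535 = 1.123 mm/yr.
Specimen B: 22988.1 mm / 1.123 mm per year = 20470.26 years ≈ 20470 annual layers.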